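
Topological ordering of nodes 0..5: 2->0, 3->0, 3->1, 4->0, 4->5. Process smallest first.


Kahn's algorithm, process smallest node first
Order: [2, 3, 1, 4, 0, 5]


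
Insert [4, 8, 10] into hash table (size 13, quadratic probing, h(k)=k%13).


Insertions: 4->slot 4; 8->slot 8; 10->slot 10
Table: [None, None, None, None, 4, None, None, None, 8, None, 10, None, None]


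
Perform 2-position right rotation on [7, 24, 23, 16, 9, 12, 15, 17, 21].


Right rotate by 2: [17, 21, 7, 24, 23, 16, 9, 12, 15]


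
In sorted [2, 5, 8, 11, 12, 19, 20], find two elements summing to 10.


Two pointers: lo=0, hi=6
Found pair: (2, 8) summing to 10


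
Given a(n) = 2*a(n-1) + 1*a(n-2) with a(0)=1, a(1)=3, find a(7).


Build bottom-up:
...a(5)=99, a(6)=239, a(7)=2*239+1*99=577


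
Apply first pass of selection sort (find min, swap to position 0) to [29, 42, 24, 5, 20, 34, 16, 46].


After one pass: [5, 42, 24, 29, 20, 34, 16, 46]


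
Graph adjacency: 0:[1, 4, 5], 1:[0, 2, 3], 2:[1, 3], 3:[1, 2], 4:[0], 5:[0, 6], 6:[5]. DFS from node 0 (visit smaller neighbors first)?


DFS stack-based: start with [0]
Visit order: [0, 1, 2, 3, 4, 5, 6]


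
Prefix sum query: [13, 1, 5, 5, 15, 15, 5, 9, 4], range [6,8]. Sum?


Prefix sums: [0, 13, 14, 19, 24, 39, 54, 59, 68, 72]
Sum[6..8] = prefix[9] - prefix[6] = 72 - 54 = 18


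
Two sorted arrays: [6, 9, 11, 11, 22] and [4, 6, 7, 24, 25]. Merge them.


Compare heads, take smaller each step.
Merged: [4, 6, 6, 7, 9, 11, 11, 22, 24, 25]


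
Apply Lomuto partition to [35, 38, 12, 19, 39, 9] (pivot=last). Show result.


Elements <= 9 go left of pivot.
Result: [9, 38, 12, 19, 39, 35], pivot at index 0


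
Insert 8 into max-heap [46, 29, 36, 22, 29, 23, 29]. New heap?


Append 8: [46, 29, 36, 22, 29, 23, 29, 8]
Bubble up: no swaps needed
Result: [46, 29, 36, 22, 29, 23, 29, 8]


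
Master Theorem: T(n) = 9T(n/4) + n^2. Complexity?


a=9, b=4, c=2. log_4(9)=1.585 < c=2. Case 3: O(n^c) = O(n^2)
Complexity: O(n^2)


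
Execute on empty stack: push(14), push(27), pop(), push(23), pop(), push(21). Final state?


push(14) -> [14]
push(27) -> [14, 27]
pop() returns 27 -> [14]
push(23) -> [14, 23]
pop() returns 23 -> [14]
push(21) -> [14, 21]
Final stack (bottom to top): [14, 21]


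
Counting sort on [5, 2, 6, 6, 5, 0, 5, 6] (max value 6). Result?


Count array: [1, 0, 1, 0, 0, 3, 3]
Reconstruct: [0, 2, 5, 5, 5, 6, 6, 6]


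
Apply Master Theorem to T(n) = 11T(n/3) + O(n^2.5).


a=11, b=3, c=2.5. log_3(11)=2.183 < c=2.5. Case 3: O(n^c) = O(n^2.500)
Complexity: O(n^2.500)


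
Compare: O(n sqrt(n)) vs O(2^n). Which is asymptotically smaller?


n^1.5 grows slower than exponential
O(n sqrt(n)) is asymptotically smaller; O(2^n) grows faster


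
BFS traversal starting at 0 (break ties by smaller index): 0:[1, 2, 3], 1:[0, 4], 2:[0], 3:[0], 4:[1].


BFS queue: start with [0]
Visit order: [0, 1, 2, 3, 4]


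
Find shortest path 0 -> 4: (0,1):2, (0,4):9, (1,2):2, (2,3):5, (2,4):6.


Dijkstra from 0:
Distances: {0: 0, 1: 2, 2: 4, 3: 9, 4: 9}
Shortest distance to 4 = 9, path = [0, 4]


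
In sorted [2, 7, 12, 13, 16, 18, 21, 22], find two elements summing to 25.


Two pointers: lo=0, hi=7
Found pair: (7, 18) summing to 25


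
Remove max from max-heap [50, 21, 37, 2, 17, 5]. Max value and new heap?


Max = 50
Replace root with last, heapify down
Resulting heap: [37, 21, 5, 2, 17]


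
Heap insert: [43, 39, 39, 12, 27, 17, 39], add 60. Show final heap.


Append 60: [43, 39, 39, 12, 27, 17, 39, 60]
Bubble up: swap idx 7(60) with idx 3(12); swap idx 3(60) with idx 1(39); swap idx 1(60) with idx 0(43)
Result: [60, 43, 39, 39, 27, 17, 39, 12]


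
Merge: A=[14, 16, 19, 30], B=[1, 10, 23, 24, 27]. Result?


Compare heads, take smaller each step.
Merged: [1, 10, 14, 16, 19, 23, 24, 27, 30]


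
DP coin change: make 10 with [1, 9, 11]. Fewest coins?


dp[0]=0; dp[i]=1+min(dp[i-c] for c in coins)
...dp[5]=5, dp[6]=6, dp[7]=7, dp[8]=8, dp[9]=1, dp[10]=2
Minimum coins for 10 = 2


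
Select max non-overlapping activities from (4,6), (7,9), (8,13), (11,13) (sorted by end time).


Greedy: pick earliest-ending, then skip overlaps.
Selected (3 activities): [(4, 6), (7, 9), (11, 13)]


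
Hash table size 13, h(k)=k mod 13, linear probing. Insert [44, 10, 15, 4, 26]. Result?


Insertions: 44->slot 5; 10->slot 10; 15->slot 2; 4->slot 4; 26->slot 0
Table: [26, None, 15, None, 4, 44, None, None, None, None, 10, None, None]


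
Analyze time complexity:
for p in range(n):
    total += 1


Per nesting level: O(n) = O(n)
Complexity: O(n)


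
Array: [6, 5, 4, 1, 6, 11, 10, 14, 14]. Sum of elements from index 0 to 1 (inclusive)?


Prefix sums: [0, 6, 11, 15, 16, 22, 33, 43, 57, 71]
Sum[0..1] = prefix[2] - prefix[0] = 11 - 0 = 11


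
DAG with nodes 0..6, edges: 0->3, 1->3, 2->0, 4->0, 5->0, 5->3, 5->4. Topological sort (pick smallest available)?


Kahn's algorithm, process smallest node first
Order: [1, 2, 5, 4, 0, 3, 6]


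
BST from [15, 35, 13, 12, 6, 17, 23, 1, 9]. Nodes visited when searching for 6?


BST root = 15
Search for 6: compare at each node
Path: [15, 13, 12, 6]


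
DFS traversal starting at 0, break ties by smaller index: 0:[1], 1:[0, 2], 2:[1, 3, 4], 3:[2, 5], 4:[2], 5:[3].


DFS stack-based: start with [0]
Visit order: [0, 1, 2, 3, 5, 4]


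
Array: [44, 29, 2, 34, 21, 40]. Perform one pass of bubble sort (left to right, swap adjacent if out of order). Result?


After one pass: [29, 2, 34, 21, 40, 44]


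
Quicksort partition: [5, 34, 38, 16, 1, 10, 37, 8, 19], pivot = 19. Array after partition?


Elements <= 19 go left of pivot.
Result: [5, 16, 1, 10, 8, 19, 37, 38, 34], pivot at index 5


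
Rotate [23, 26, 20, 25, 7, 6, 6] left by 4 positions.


Left rotate by 4: [7, 6, 6, 23, 26, 20, 25]


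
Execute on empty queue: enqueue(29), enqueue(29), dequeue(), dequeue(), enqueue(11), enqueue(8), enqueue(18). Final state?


enqueue(29) -> [29]
enqueue(29) -> [29, 29]
dequeue() returns 29 -> [29]
dequeue() returns 29 -> []
enqueue(11) -> [11]
enqueue(8) -> [11, 8]
enqueue(18) -> [11, 8, 18]
Final queue (front to back): [11, 8, 18]


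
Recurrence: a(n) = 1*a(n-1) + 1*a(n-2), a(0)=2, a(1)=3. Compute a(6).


Build bottom-up:
...a(4)=13, a(5)=21, a(6)=1*21+1*13=34


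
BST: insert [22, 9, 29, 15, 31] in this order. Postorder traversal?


Root = 22; build tree by BST insertion.
Postorder traversal: [15, 9, 31, 29, 22]


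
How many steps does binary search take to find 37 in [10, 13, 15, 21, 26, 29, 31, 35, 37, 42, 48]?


Search for 37:
[0,10] mid=5 arr[5]=29
[6,10] mid=8 arr[8]=37
Total: 2 comparisons


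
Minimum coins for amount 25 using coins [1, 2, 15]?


dp[0]=0; dp[i]=1+min(dp[i-c] for c in coins)
...dp[20]=4, dp[21]=4, dp[22]=5, dp[23]=5, dp[24]=6, dp[25]=6
Minimum coins for 25 = 6


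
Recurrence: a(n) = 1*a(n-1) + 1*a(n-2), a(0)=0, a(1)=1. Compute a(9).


Build bottom-up:
...a(7)=13, a(8)=21, a(9)=1*21+1*13=34


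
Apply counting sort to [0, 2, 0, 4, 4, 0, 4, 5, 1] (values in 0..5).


Count array: [3, 1, 1, 0, 3, 1]
Reconstruct: [0, 0, 0, 1, 2, 4, 4, 4, 5]


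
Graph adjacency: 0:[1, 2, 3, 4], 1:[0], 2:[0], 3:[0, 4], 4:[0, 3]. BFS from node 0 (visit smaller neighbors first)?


BFS queue: start with [0]
Visit order: [0, 1, 2, 3, 4]


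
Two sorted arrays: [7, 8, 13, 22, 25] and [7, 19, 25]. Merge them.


Compare heads, take smaller each step.
Merged: [7, 7, 8, 13, 19, 22, 25, 25]


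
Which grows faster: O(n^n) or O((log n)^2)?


polylogarithmic grows slower than n^n
O((log n)^2) is asymptotically smaller; O(n^n) grows faster


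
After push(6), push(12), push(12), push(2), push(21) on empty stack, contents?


push(6) -> [6]
push(12) -> [6, 12]
push(12) -> [6, 12, 12]
push(2) -> [6, 12, 12, 2]
push(21) -> [6, 12, 12, 2, 21]
Final stack (bottom to top): [6, 12, 12, 2, 21]


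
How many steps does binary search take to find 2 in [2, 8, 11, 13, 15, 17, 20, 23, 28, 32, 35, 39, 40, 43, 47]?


Search for 2:
[0,14] mid=7 arr[7]=23
[0,6] mid=3 arr[3]=13
[0,2] mid=1 arr[1]=8
[0,0] mid=0 arr[0]=2
Total: 4 comparisons


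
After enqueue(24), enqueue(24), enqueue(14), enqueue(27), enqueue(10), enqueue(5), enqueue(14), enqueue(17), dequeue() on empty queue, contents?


enqueue(24) -> [24]
enqueue(24) -> [24, 24]
enqueue(14) -> [24, 24, 14]
enqueue(27) -> [24, 24, 14, 27]
enqueue(10) -> [24, 24, 14, 27, 10]
enqueue(5) -> [24, 24, 14, 27, 10, 5]
enqueue(14) -> [24, 24, 14, 27, 10, 5, 14]
enqueue(17) -> [24, 24, 14, 27, 10, 5, 14, 17]
dequeue() returns 24 -> [24, 14, 27, 10, 5, 14, 17]
Final queue (front to back): [24, 14, 27, 10, 5, 14, 17]


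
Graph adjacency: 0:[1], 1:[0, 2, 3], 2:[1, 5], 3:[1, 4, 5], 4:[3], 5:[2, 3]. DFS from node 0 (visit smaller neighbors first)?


DFS stack-based: start with [0]
Visit order: [0, 1, 2, 5, 3, 4]


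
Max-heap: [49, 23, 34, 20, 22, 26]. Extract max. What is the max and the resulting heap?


Max = 49
Replace root with last, heapify down
Resulting heap: [34, 23, 26, 20, 22]


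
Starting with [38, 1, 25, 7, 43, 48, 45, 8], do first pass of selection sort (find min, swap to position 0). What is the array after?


After one pass: [1, 38, 25, 7, 43, 48, 45, 8]


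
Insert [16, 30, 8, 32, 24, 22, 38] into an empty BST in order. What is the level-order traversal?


Root = 16; build tree by BST insertion.
Level-Order traversal: [16, 8, 30, 24, 32, 22, 38]


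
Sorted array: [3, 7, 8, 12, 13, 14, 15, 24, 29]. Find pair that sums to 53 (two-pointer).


Two pointers: lo=0, hi=8
Found pair: (24, 29) summing to 53


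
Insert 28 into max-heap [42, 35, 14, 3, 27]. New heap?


Append 28: [42, 35, 14, 3, 27, 28]
Bubble up: swap idx 5(28) with idx 2(14)
Result: [42, 35, 28, 3, 27, 14]


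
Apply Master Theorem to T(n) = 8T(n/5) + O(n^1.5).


a=8, b=5, c=1.5. log_5(8)=1.292 < c=1.5. Case 3: O(n^c) = O(n^1.500)
Complexity: O(n^1.500)


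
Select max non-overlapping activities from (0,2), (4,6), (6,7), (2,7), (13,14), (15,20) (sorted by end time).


Greedy: pick earliest-ending, then skip overlaps.
Selected (5 activities): [(0, 2), (4, 6), (6, 7), (13, 14), (15, 20)]


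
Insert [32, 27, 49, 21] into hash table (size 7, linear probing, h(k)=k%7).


Insertions: 32->slot 4; 27->slot 6; 49->slot 0; 21->slot 1
Table: [49, 21, None, None, 32, None, 27]


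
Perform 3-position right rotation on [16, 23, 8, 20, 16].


Right rotate by 3: [8, 20, 16, 16, 23]


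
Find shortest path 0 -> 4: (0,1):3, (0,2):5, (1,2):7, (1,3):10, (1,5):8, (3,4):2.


Dijkstra from 0:
Distances: {0: 0, 1: 3, 2: 5, 3: 13, 4: 15, 5: 11}
Shortest distance to 4 = 15, path = [0, 1, 3, 4]


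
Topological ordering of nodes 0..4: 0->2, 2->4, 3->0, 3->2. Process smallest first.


Kahn's algorithm, process smallest node first
Order: [1, 3, 0, 2, 4]


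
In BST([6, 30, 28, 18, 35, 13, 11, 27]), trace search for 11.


BST root = 6
Search for 11: compare at each node
Path: [6, 30, 28, 18, 13, 11]


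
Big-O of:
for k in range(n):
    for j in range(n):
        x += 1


Per nesting level: O(n) * O(n) = O(n^2)
Complexity: O(n^2)


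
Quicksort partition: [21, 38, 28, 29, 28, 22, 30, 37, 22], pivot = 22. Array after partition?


Elements <= 22 go left of pivot.
Result: [21, 22, 22, 29, 28, 38, 30, 37, 28], pivot at index 2


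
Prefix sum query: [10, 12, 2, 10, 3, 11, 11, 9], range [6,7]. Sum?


Prefix sums: [0, 10, 22, 24, 34, 37, 48, 59, 68]
Sum[6..7] = prefix[8] - prefix[6] = 68 - 48 = 20


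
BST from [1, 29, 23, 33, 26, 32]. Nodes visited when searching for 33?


BST root = 1
Search for 33: compare at each node
Path: [1, 29, 33]


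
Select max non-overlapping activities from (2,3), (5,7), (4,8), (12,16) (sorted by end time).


Greedy: pick earliest-ending, then skip overlaps.
Selected (3 activities): [(2, 3), (5, 7), (12, 16)]


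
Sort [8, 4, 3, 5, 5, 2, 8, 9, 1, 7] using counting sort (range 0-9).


Count array: [0, 1, 1, 1, 1, 2, 0, 1, 2, 1]
Reconstruct: [1, 2, 3, 4, 5, 5, 7, 8, 8, 9]


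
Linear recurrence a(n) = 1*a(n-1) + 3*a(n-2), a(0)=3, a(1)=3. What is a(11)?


Build bottom-up:
...a(9)=3477, a(10)=8049, a(11)=1*8049+3*3477=18480


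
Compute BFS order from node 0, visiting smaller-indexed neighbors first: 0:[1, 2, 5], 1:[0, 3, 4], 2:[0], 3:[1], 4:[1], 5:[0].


BFS queue: start with [0]
Visit order: [0, 1, 2, 5, 3, 4]


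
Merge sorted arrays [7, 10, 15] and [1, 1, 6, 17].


Compare heads, take smaller each step.
Merged: [1, 1, 6, 7, 10, 15, 17]


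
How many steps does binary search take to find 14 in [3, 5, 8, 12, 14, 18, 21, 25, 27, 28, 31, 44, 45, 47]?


Search for 14:
[0,13] mid=6 arr[6]=21
[0,5] mid=2 arr[2]=8
[3,5] mid=4 arr[4]=14
Total: 3 comparisons


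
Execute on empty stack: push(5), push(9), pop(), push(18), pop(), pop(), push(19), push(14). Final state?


push(5) -> [5]
push(9) -> [5, 9]
pop() returns 9 -> [5]
push(18) -> [5, 18]
pop() returns 18 -> [5]
pop() returns 5 -> []
push(19) -> [19]
push(14) -> [19, 14]
Final stack (bottom to top): [19, 14]


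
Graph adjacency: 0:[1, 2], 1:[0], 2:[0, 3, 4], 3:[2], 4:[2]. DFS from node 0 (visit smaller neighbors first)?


DFS stack-based: start with [0]
Visit order: [0, 1, 2, 3, 4]


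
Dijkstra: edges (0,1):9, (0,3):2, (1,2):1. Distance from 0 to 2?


Dijkstra from 0:
Distances: {0: 0, 1: 9, 2: 10, 3: 2}
Shortest distance to 2 = 10, path = [0, 1, 2]


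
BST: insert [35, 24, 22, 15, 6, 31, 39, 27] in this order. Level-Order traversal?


Root = 35; build tree by BST insertion.
Level-Order traversal: [35, 24, 39, 22, 31, 15, 27, 6]


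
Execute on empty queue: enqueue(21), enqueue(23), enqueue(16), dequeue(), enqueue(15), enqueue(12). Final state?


enqueue(21) -> [21]
enqueue(23) -> [21, 23]
enqueue(16) -> [21, 23, 16]
dequeue() returns 21 -> [23, 16]
enqueue(15) -> [23, 16, 15]
enqueue(12) -> [23, 16, 15, 12]
Final queue (front to back): [23, 16, 15, 12]


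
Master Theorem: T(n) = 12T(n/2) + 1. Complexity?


a=12, b=2, c=0. log_2(12)=3.585 > c=0. Case 1: O(n^log_b(a)) = O(n^3.585)
Complexity: O(n^3.585)


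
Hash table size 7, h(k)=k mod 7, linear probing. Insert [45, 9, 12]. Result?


Insertions: 45->slot 3; 9->slot 2; 12->slot 5
Table: [None, None, 9, 45, None, 12, None]


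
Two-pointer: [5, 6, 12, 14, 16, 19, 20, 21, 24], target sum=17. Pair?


Two pointers: lo=0, hi=8
Found pair: (5, 12) summing to 17


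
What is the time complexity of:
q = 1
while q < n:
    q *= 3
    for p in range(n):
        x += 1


Per nesting level: O(log n) * O(n) = O(n log n)
Complexity: O(n log n)


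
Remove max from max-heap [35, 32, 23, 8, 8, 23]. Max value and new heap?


Max = 35
Replace root with last, heapify down
Resulting heap: [32, 23, 23, 8, 8]


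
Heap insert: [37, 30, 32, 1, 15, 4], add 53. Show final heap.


Append 53: [37, 30, 32, 1, 15, 4, 53]
Bubble up: swap idx 6(53) with idx 2(32); swap idx 2(53) with idx 0(37)
Result: [53, 30, 37, 1, 15, 4, 32]


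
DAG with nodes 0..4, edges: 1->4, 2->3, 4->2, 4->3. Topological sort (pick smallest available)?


Kahn's algorithm, process smallest node first
Order: [0, 1, 4, 2, 3]


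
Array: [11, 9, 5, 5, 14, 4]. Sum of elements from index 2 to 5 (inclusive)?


Prefix sums: [0, 11, 20, 25, 30, 44, 48]
Sum[2..5] = prefix[6] - prefix[2] = 48 - 20 = 28


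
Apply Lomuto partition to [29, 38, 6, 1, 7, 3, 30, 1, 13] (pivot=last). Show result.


Elements <= 13 go left of pivot.
Result: [6, 1, 7, 3, 1, 13, 30, 29, 38], pivot at index 5


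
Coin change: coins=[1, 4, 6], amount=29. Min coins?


dp[0]=0; dp[i]=1+min(dp[i-c] for c in coins)
...dp[24]=4, dp[25]=5, dp[26]=5, dp[27]=6, dp[28]=5, dp[29]=6
Minimum coins for 29 = 6


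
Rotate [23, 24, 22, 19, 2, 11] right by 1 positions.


Right rotate by 1: [11, 23, 24, 22, 19, 2]


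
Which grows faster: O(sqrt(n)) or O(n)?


sublinear grows slower than linear
O(sqrt(n)) is asymptotically smaller; O(n) grows faster


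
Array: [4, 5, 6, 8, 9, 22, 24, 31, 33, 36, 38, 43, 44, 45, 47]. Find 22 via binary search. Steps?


Search for 22:
[0,14] mid=7 arr[7]=31
[0,6] mid=3 arr[3]=8
[4,6] mid=5 arr[5]=22
Total: 3 comparisons


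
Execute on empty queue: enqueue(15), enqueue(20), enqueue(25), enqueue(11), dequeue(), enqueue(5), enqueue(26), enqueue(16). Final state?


enqueue(15) -> [15]
enqueue(20) -> [15, 20]
enqueue(25) -> [15, 20, 25]
enqueue(11) -> [15, 20, 25, 11]
dequeue() returns 15 -> [20, 25, 11]
enqueue(5) -> [20, 25, 11, 5]
enqueue(26) -> [20, 25, 11, 5, 26]
enqueue(16) -> [20, 25, 11, 5, 26, 16]
Final queue (front to back): [20, 25, 11, 5, 26, 16]


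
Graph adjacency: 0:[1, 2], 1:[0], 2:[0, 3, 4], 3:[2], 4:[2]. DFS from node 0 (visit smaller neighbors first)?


DFS stack-based: start with [0]
Visit order: [0, 1, 2, 3, 4]


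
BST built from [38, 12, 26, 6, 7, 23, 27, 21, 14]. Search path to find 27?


BST root = 38
Search for 27: compare at each node
Path: [38, 12, 26, 27]


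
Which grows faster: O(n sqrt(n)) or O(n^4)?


n^1.5 grows slower than quartic
O(n sqrt(n)) is asymptotically smaller; O(n^4) grows faster


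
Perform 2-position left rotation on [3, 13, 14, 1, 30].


Left rotate by 2: [14, 1, 30, 3, 13]


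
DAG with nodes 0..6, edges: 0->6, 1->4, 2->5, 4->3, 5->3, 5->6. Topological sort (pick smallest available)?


Kahn's algorithm, process smallest node first
Order: [0, 1, 2, 4, 5, 3, 6]


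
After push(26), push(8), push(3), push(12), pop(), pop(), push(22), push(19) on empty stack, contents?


push(26) -> [26]
push(8) -> [26, 8]
push(3) -> [26, 8, 3]
push(12) -> [26, 8, 3, 12]
pop() returns 12 -> [26, 8, 3]
pop() returns 3 -> [26, 8]
push(22) -> [26, 8, 22]
push(19) -> [26, 8, 22, 19]
Final stack (bottom to top): [26, 8, 22, 19]


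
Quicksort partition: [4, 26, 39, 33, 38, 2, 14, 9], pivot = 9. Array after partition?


Elements <= 9 go left of pivot.
Result: [4, 2, 9, 33, 38, 26, 14, 39], pivot at index 2


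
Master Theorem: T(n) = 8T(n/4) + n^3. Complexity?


a=8, b=4, c=3. log_4(8)=1.5 < c=3. Case 3: O(n^c) = O(n^3)
Complexity: O(n^3)


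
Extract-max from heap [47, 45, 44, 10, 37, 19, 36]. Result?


Max = 47
Replace root with last, heapify down
Resulting heap: [45, 37, 44, 10, 36, 19]


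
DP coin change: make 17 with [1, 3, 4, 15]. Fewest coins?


dp[0]=0; dp[i]=1+min(dp[i-c] for c in coins)
...dp[12]=3, dp[13]=4, dp[14]=4, dp[15]=1, dp[16]=2, dp[17]=3
Minimum coins for 17 = 3


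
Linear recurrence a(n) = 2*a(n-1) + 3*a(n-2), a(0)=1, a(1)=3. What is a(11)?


Build bottom-up:
...a(9)=19683, a(10)=59049, a(11)=2*59049+3*19683=177147


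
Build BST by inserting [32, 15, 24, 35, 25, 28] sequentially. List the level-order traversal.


Root = 32; build tree by BST insertion.
Level-Order traversal: [32, 15, 35, 24, 25, 28]


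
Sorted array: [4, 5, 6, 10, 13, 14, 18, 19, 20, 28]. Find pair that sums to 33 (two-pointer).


Two pointers: lo=0, hi=9
Found pair: (5, 28) summing to 33


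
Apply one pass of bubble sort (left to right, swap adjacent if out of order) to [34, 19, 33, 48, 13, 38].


After one pass: [19, 33, 34, 13, 38, 48]


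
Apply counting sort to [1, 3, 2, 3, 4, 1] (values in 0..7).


Count array: [0, 2, 1, 2, 1, 0, 0, 0]
Reconstruct: [1, 1, 2, 3, 3, 4]


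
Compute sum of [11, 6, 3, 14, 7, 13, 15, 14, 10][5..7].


Prefix sums: [0, 11, 17, 20, 34, 41, 54, 69, 83, 93]
Sum[5..7] = prefix[8] - prefix[5] = 83 - 41 = 42


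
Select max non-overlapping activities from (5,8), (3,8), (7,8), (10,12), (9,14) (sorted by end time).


Greedy: pick earliest-ending, then skip overlaps.
Selected (2 activities): [(5, 8), (10, 12)]


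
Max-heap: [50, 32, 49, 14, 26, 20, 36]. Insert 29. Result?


Append 29: [50, 32, 49, 14, 26, 20, 36, 29]
Bubble up: swap idx 7(29) with idx 3(14)
Result: [50, 32, 49, 29, 26, 20, 36, 14]


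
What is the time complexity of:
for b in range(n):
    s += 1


Per nesting level: O(n) = O(n)
Complexity: O(n)


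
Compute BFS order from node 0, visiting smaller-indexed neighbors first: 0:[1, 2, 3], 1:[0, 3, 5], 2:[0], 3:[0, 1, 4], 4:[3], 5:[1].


BFS queue: start with [0]
Visit order: [0, 1, 2, 3, 5, 4]


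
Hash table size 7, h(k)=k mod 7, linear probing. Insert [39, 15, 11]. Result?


Insertions: 39->slot 4; 15->slot 1; 11->slot 5
Table: [None, 15, None, None, 39, 11, None]


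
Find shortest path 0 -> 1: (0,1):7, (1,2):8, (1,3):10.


Dijkstra from 0:
Distances: {0: 0, 1: 7, 2: 15, 3: 17}
Shortest distance to 1 = 7, path = [0, 1]


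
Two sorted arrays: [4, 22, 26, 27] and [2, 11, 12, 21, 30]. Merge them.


Compare heads, take smaller each step.
Merged: [2, 4, 11, 12, 21, 22, 26, 27, 30]


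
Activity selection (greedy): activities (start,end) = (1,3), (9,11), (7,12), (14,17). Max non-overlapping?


Greedy: pick earliest-ending, then skip overlaps.
Selected (3 activities): [(1, 3), (9, 11), (14, 17)]


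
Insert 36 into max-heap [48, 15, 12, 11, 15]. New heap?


Append 36: [48, 15, 12, 11, 15, 36]
Bubble up: swap idx 5(36) with idx 2(12)
Result: [48, 15, 36, 11, 15, 12]


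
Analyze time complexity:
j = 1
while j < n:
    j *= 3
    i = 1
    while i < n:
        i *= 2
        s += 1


Per nesting level: O(log n) * O(log n) = O((log n)^2)
Complexity: O((log n)^2)


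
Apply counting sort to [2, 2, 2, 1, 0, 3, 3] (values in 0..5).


Count array: [1, 1, 3, 2, 0, 0]
Reconstruct: [0, 1, 2, 2, 2, 3, 3]


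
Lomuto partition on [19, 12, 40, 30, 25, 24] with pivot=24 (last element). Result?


Elements <= 24 go left of pivot.
Result: [19, 12, 24, 30, 25, 40], pivot at index 2


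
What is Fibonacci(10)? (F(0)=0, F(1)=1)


F(n)=F(n-1)+F(n-2)
...F(8)=21, F(9)=34, F(10)=55


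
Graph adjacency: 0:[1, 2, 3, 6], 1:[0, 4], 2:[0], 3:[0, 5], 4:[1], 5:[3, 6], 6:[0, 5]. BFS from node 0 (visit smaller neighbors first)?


BFS queue: start with [0]
Visit order: [0, 1, 2, 3, 6, 4, 5]


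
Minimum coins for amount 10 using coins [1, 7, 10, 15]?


dp[0]=0; dp[i]=1+min(dp[i-c] for c in coins)
...dp[5]=5, dp[6]=6, dp[7]=1, dp[8]=2, dp[9]=3, dp[10]=1
Minimum coins for 10 = 1


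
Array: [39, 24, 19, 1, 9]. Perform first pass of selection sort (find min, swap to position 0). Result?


After one pass: [1, 24, 19, 39, 9]


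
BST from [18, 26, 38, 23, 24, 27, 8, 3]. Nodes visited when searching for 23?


BST root = 18
Search for 23: compare at each node
Path: [18, 26, 23]


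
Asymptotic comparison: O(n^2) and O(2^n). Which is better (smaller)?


quadratic grows slower than exponential
O(n^2) is asymptotically smaller; O(2^n) grows faster


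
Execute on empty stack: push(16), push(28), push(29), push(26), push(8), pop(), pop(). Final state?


push(16) -> [16]
push(28) -> [16, 28]
push(29) -> [16, 28, 29]
push(26) -> [16, 28, 29, 26]
push(8) -> [16, 28, 29, 26, 8]
pop() returns 8 -> [16, 28, 29, 26]
pop() returns 26 -> [16, 28, 29]
Final stack (bottom to top): [16, 28, 29]


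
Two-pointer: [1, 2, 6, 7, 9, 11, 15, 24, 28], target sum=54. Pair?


Two pointers: lo=0, hi=8
No pair sums to 54


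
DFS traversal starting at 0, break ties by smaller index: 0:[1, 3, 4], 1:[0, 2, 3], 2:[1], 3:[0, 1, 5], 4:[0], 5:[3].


DFS stack-based: start with [0]
Visit order: [0, 1, 2, 3, 5, 4]


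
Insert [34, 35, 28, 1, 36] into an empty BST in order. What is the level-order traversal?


Root = 34; build tree by BST insertion.
Level-Order traversal: [34, 28, 35, 1, 36]


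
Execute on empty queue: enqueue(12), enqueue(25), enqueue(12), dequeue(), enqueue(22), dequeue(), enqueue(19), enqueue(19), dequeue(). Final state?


enqueue(12) -> [12]
enqueue(25) -> [12, 25]
enqueue(12) -> [12, 25, 12]
dequeue() returns 12 -> [25, 12]
enqueue(22) -> [25, 12, 22]
dequeue() returns 25 -> [12, 22]
enqueue(19) -> [12, 22, 19]
enqueue(19) -> [12, 22, 19, 19]
dequeue() returns 12 -> [22, 19, 19]
Final queue (front to back): [22, 19, 19]


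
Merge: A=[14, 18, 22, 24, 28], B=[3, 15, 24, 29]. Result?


Compare heads, take smaller each step.
Merged: [3, 14, 15, 18, 22, 24, 24, 28, 29]


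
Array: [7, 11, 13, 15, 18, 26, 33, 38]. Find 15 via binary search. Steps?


Search for 15:
[0,7] mid=3 arr[3]=15
Total: 1 comparisons


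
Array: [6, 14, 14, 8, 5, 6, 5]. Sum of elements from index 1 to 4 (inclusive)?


Prefix sums: [0, 6, 20, 34, 42, 47, 53, 58]
Sum[1..4] = prefix[5] - prefix[1] = 47 - 6 = 41


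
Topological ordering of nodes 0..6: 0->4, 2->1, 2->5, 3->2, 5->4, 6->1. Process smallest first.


Kahn's algorithm, process smallest node first
Order: [0, 3, 2, 5, 4, 6, 1]


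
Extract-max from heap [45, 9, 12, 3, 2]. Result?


Max = 45
Replace root with last, heapify down
Resulting heap: [12, 9, 2, 3]


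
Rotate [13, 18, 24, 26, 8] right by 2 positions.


Right rotate by 2: [26, 8, 13, 18, 24]


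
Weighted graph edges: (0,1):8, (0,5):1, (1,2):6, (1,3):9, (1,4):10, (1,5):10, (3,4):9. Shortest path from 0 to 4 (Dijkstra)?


Dijkstra from 0:
Distances: {0: 0, 1: 8, 2: 14, 3: 17, 4: 18, 5: 1}
Shortest distance to 4 = 18, path = [0, 1, 4]


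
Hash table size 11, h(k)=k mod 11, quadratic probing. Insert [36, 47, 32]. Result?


Insertions: 36->slot 3; 47->slot 4; 32->slot 10
Table: [None, None, None, 36, 47, None, None, None, None, None, 32]


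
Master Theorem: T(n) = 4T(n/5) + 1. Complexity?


a=4, b=5, c=0. log_5(4)=0.861 > c=0. Case 1: O(n^log_b(a)) = O(n^0.861)
Complexity: O(n^0.861)


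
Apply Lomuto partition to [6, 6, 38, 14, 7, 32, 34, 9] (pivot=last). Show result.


Elements <= 9 go left of pivot.
Result: [6, 6, 7, 9, 38, 32, 34, 14], pivot at index 3


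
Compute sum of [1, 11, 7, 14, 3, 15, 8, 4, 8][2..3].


Prefix sums: [0, 1, 12, 19, 33, 36, 51, 59, 63, 71]
Sum[2..3] = prefix[4] - prefix[2] = 33 - 12 = 21


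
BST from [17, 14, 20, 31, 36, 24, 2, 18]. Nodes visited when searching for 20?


BST root = 17
Search for 20: compare at each node
Path: [17, 20]


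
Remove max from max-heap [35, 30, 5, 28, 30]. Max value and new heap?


Max = 35
Replace root with last, heapify down
Resulting heap: [30, 30, 5, 28]


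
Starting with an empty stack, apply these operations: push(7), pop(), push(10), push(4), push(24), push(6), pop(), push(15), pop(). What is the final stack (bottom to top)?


push(7) -> [7]
pop() returns 7 -> []
push(10) -> [10]
push(4) -> [10, 4]
push(24) -> [10, 4, 24]
push(6) -> [10, 4, 24, 6]
pop() returns 6 -> [10, 4, 24]
push(15) -> [10, 4, 24, 15]
pop() returns 15 -> [10, 4, 24]
Final stack (bottom to top): [10, 4, 24]


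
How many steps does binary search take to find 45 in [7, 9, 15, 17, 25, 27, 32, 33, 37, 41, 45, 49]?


Search for 45:
[0,11] mid=5 arr[5]=27
[6,11] mid=8 arr[8]=37
[9,11] mid=10 arr[10]=45
Total: 3 comparisons


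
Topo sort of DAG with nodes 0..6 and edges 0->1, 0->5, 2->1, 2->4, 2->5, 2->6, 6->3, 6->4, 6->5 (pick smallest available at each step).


Kahn's algorithm, process smallest node first
Order: [0, 2, 1, 6, 3, 4, 5]


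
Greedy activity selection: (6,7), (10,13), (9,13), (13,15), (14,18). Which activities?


Greedy: pick earliest-ending, then skip overlaps.
Selected (3 activities): [(6, 7), (10, 13), (13, 15)]


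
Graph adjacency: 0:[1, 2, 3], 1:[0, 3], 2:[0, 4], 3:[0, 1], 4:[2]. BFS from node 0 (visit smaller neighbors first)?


BFS queue: start with [0]
Visit order: [0, 1, 2, 3, 4]


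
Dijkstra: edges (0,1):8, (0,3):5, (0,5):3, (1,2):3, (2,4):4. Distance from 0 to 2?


Dijkstra from 0:
Distances: {0: 0, 1: 8, 2: 11, 3: 5, 4: 15, 5: 3}
Shortest distance to 2 = 11, path = [0, 1, 2]


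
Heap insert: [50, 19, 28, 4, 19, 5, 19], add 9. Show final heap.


Append 9: [50, 19, 28, 4, 19, 5, 19, 9]
Bubble up: swap idx 7(9) with idx 3(4)
Result: [50, 19, 28, 9, 19, 5, 19, 4]


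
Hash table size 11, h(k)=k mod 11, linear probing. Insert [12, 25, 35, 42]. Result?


Insertions: 12->slot 1; 25->slot 3; 35->slot 2; 42->slot 9
Table: [None, 12, 35, 25, None, None, None, None, None, 42, None]


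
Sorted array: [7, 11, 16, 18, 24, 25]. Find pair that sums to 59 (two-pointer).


Two pointers: lo=0, hi=5
No pair sums to 59


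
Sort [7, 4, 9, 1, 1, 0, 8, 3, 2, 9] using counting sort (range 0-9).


Count array: [1, 2, 1, 1, 1, 0, 0, 1, 1, 2]
Reconstruct: [0, 1, 1, 2, 3, 4, 7, 8, 9, 9]


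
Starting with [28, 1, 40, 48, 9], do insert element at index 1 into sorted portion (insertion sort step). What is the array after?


After one pass: [1, 28, 40, 48, 9]


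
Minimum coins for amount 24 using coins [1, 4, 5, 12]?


dp[0]=0; dp[i]=1+min(dp[i-c] for c in coins)
...dp[19]=4, dp[20]=3, dp[21]=3, dp[22]=3, dp[23]=4, dp[24]=2
Minimum coins for 24 = 2


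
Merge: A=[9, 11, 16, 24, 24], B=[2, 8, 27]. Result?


Compare heads, take smaller each step.
Merged: [2, 8, 9, 11, 16, 24, 24, 27]


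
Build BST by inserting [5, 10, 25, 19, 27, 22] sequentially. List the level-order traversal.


Root = 5; build tree by BST insertion.
Level-Order traversal: [5, 10, 25, 19, 27, 22]


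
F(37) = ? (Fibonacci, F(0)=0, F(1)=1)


F(n)=F(n-1)+F(n-2)
...F(35)=9227465, F(36)=14930352, F(37)=24157817


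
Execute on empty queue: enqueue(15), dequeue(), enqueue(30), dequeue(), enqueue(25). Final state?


enqueue(15) -> [15]
dequeue() returns 15 -> []
enqueue(30) -> [30]
dequeue() returns 30 -> []
enqueue(25) -> [25]
Final queue (front to back): [25]


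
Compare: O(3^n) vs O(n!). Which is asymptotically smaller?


exponential (base 3) grows slower than factorial
O(3^n) is asymptotically smaller; O(n!) grows faster


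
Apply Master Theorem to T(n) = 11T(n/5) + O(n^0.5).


a=11, b=5, c=0.5. log_5(11)=1.490 > c=0.5. Case 1: O(n^log_b(a)) = O(n^1.490)
Complexity: O(n^1.490)


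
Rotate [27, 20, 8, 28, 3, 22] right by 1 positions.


Right rotate by 1: [22, 27, 20, 8, 28, 3]


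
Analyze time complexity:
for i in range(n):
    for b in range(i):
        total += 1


Per nesting level: O(n) * O(n) [triangular over i] = O(n^2)
Complexity: O(n^2)


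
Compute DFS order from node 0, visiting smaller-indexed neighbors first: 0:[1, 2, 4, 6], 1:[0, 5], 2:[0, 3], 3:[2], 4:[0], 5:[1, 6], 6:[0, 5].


DFS stack-based: start with [0]
Visit order: [0, 1, 5, 6, 2, 3, 4]


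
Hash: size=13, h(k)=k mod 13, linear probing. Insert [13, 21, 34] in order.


Insertions: 13->slot 0; 21->slot 8; 34->slot 9
Table: [13, None, None, None, None, None, None, None, 21, 34, None, None, None]


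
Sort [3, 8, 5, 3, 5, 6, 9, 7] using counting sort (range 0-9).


Count array: [0, 0, 0, 2, 0, 2, 1, 1, 1, 1]
Reconstruct: [3, 3, 5, 5, 6, 7, 8, 9]


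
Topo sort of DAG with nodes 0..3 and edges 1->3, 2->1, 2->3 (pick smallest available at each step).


Kahn's algorithm, process smallest node first
Order: [0, 2, 1, 3]


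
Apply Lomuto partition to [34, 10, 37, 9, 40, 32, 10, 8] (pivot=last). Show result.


Elements <= 8 go left of pivot.
Result: [8, 10, 37, 9, 40, 32, 10, 34], pivot at index 0


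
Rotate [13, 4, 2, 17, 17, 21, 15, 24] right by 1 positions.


Right rotate by 1: [24, 13, 4, 2, 17, 17, 21, 15]


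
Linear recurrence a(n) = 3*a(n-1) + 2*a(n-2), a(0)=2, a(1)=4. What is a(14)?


Build bottom-up:
...a(12)=5175848, a(13)=18434056, a(14)=3*18434056+2*5175848=65653864


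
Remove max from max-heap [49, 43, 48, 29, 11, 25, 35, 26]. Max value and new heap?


Max = 49
Replace root with last, heapify down
Resulting heap: [48, 43, 35, 29, 11, 25, 26]


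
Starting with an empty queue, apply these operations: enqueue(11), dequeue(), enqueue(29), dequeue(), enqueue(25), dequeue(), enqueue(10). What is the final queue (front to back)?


enqueue(11) -> [11]
dequeue() returns 11 -> []
enqueue(29) -> [29]
dequeue() returns 29 -> []
enqueue(25) -> [25]
dequeue() returns 25 -> []
enqueue(10) -> [10]
Final queue (front to back): [10]


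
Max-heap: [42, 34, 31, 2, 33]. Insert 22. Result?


Append 22: [42, 34, 31, 2, 33, 22]
Bubble up: no swaps needed
Result: [42, 34, 31, 2, 33, 22]


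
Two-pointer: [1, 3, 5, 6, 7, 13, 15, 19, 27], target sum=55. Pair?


Two pointers: lo=0, hi=8
No pair sums to 55


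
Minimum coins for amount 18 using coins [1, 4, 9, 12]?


dp[0]=0; dp[i]=1+min(dp[i-c] for c in coins)
...dp[13]=2, dp[14]=3, dp[15]=4, dp[16]=2, dp[17]=3, dp[18]=2
Minimum coins for 18 = 2


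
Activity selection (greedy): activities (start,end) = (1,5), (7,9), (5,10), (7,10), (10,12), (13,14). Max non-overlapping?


Greedy: pick earliest-ending, then skip overlaps.
Selected (4 activities): [(1, 5), (7, 9), (10, 12), (13, 14)]


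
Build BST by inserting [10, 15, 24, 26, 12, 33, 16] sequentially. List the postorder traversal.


Root = 10; build tree by BST insertion.
Postorder traversal: [12, 16, 33, 26, 24, 15, 10]


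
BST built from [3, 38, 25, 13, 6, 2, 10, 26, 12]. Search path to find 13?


BST root = 3
Search for 13: compare at each node
Path: [3, 38, 25, 13]


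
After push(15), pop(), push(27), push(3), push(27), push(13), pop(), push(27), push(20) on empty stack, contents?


push(15) -> [15]
pop() returns 15 -> []
push(27) -> [27]
push(3) -> [27, 3]
push(27) -> [27, 3, 27]
push(13) -> [27, 3, 27, 13]
pop() returns 13 -> [27, 3, 27]
push(27) -> [27, 3, 27, 27]
push(20) -> [27, 3, 27, 27, 20]
Final stack (bottom to top): [27, 3, 27, 27, 20]


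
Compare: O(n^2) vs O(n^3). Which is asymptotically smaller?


quadratic grows slower than cubic
O(n^2) is asymptotically smaller; O(n^3) grows faster


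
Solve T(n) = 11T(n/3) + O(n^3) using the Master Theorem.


a=11, b=3, c=3. log_3(11)=2.183 < c=3. Case 3: O(n^c) = O(n^3)
Complexity: O(n^3)


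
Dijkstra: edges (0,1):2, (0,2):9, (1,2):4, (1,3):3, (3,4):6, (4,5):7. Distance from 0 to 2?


Dijkstra from 0:
Distances: {0: 0, 1: 2, 2: 6, 3: 5, 4: 11, 5: 18}
Shortest distance to 2 = 6, path = [0, 1, 2]


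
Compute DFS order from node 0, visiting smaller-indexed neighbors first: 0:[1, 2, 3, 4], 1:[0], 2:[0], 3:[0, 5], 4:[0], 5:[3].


DFS stack-based: start with [0]
Visit order: [0, 1, 2, 3, 5, 4]


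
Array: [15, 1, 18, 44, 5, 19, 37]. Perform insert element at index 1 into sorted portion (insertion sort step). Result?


After one pass: [1, 15, 18, 44, 5, 19, 37]


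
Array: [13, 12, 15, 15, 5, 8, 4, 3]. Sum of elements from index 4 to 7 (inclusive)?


Prefix sums: [0, 13, 25, 40, 55, 60, 68, 72, 75]
Sum[4..7] = prefix[8] - prefix[4] = 75 - 55 = 20


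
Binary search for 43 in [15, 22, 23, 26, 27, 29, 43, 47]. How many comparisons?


Search for 43:
[0,7] mid=3 arr[3]=26
[4,7] mid=5 arr[5]=29
[6,7] mid=6 arr[6]=43
Total: 3 comparisons


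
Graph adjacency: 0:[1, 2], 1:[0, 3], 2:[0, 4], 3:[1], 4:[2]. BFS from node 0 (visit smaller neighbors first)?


BFS queue: start with [0]
Visit order: [0, 1, 2, 3, 4]


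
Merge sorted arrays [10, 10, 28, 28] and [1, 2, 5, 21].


Compare heads, take smaller each step.
Merged: [1, 2, 5, 10, 10, 21, 28, 28]


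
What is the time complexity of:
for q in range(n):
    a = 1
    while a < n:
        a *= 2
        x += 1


Per nesting level: O(n) * O(log n) = O(n log n)
Complexity: O(n log n)


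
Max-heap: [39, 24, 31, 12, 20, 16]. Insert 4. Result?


Append 4: [39, 24, 31, 12, 20, 16, 4]
Bubble up: no swaps needed
Result: [39, 24, 31, 12, 20, 16, 4]


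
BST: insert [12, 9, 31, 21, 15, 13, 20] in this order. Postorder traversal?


Root = 12; build tree by BST insertion.
Postorder traversal: [9, 13, 20, 15, 21, 31, 12]


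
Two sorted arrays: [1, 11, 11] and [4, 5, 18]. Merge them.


Compare heads, take smaller each step.
Merged: [1, 4, 5, 11, 11, 18]


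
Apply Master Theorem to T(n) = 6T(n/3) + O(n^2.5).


a=6, b=3, c=2.5. log_3(6)=1.631 < c=2.5. Case 3: O(n^c) = O(n^2.500)
Complexity: O(n^2.500)


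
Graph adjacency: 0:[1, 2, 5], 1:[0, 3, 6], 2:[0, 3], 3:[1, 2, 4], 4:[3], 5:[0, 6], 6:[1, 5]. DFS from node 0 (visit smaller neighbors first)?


DFS stack-based: start with [0]
Visit order: [0, 1, 3, 2, 4, 6, 5]


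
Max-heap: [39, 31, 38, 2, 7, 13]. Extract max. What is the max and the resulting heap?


Max = 39
Replace root with last, heapify down
Resulting heap: [38, 31, 13, 2, 7]


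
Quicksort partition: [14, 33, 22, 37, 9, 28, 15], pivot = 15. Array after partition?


Elements <= 15 go left of pivot.
Result: [14, 9, 15, 37, 33, 28, 22], pivot at index 2


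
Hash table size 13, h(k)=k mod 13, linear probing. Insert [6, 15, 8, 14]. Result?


Insertions: 6->slot 6; 15->slot 2; 8->slot 8; 14->slot 1
Table: [None, 14, 15, None, None, None, 6, None, 8, None, None, None, None]


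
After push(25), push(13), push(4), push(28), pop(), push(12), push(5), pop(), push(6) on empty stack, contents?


push(25) -> [25]
push(13) -> [25, 13]
push(4) -> [25, 13, 4]
push(28) -> [25, 13, 4, 28]
pop() returns 28 -> [25, 13, 4]
push(12) -> [25, 13, 4, 12]
push(5) -> [25, 13, 4, 12, 5]
pop() returns 5 -> [25, 13, 4, 12]
push(6) -> [25, 13, 4, 12, 6]
Final stack (bottom to top): [25, 13, 4, 12, 6]


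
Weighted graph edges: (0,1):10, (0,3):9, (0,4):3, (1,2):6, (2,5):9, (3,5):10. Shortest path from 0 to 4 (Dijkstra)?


Dijkstra from 0:
Distances: {0: 0, 1: 10, 2: 16, 3: 9, 4: 3, 5: 19}
Shortest distance to 4 = 3, path = [0, 4]


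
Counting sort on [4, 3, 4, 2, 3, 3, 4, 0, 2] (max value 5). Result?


Count array: [1, 0, 2, 3, 3, 0]
Reconstruct: [0, 2, 2, 3, 3, 3, 4, 4, 4]


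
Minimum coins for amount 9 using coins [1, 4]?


dp[0]=0; dp[i]=1+min(dp[i-c] for c in coins)
...dp[4]=1, dp[5]=2, dp[6]=3, dp[7]=4, dp[8]=2, dp[9]=3
Minimum coins for 9 = 3


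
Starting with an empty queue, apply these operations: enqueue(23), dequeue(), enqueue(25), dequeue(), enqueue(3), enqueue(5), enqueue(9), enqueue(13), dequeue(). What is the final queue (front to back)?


enqueue(23) -> [23]
dequeue() returns 23 -> []
enqueue(25) -> [25]
dequeue() returns 25 -> []
enqueue(3) -> [3]
enqueue(5) -> [3, 5]
enqueue(9) -> [3, 5, 9]
enqueue(13) -> [3, 5, 9, 13]
dequeue() returns 3 -> [5, 9, 13]
Final queue (front to back): [5, 9, 13]


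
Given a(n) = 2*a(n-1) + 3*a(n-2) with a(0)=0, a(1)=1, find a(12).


Build bottom-up:
...a(10)=14762, a(11)=44287, a(12)=2*44287+3*14762=132860


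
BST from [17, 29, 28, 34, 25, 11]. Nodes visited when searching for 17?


BST root = 17
Search for 17: compare at each node
Path: [17]


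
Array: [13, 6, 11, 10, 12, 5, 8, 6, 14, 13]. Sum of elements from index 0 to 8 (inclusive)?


Prefix sums: [0, 13, 19, 30, 40, 52, 57, 65, 71, 85, 98]
Sum[0..8] = prefix[9] - prefix[0] = 85 - 0 = 85


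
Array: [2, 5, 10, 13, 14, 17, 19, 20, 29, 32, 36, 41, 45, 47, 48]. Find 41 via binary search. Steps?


Search for 41:
[0,14] mid=7 arr[7]=20
[8,14] mid=11 arr[11]=41
Total: 2 comparisons


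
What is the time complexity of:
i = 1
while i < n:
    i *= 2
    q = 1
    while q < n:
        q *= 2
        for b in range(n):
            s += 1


Per nesting level: O(log n) * O(log n) * O(n) = O(n (log n)^2)
Complexity: O(n (log n)^2)


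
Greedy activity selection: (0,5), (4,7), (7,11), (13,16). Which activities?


Greedy: pick earliest-ending, then skip overlaps.
Selected (3 activities): [(0, 5), (7, 11), (13, 16)]


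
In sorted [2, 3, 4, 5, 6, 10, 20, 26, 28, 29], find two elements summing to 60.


Two pointers: lo=0, hi=9
No pair sums to 60
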